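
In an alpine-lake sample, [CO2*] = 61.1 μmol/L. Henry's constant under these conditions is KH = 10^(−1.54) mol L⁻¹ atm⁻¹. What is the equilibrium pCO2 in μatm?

pCO2 = 2120 μatm

KH = 10^(−1.54) = 2.884×10^-2 mol L⁻¹ atm⁻¹
pCO2 = [CO2*]/KH = 61.1×10^-6 / 2.884×10^-2 = 2.12×10^-3 atm = 2120 μatm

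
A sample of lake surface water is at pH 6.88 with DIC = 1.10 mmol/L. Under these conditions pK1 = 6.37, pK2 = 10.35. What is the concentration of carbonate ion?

α₂ = 1 / (1 + [H⁺]/K2 + [H⁺]²/(K1K2)) = 1 / (1 + 10^+3.47 + 10^+2.96)
   = 1 / (1 + 2951.2 + 912.01) = 1/3864.2 = 0.0002588
[CO3²⁻] = α₂ × DIC = 0.0002588 × 1.10 = 0.000285 mmol/L = 0.285 μmol/L

[CO3²⁻] = 0.285 μmol/L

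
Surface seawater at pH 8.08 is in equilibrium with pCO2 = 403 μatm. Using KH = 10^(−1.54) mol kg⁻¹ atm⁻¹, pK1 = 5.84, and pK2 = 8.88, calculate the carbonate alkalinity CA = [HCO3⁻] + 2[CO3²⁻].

CA = 2.66 mmol/kg

[CO2*] = KH · pCO2 = 10^(−1.54) × 403×10^-6 = 1.162×10^-5 mol/kg
α₀ = 1/(1 + K1/[H⁺] + K1K2/[H⁺]²) = 1/(1 + 10^+2.24 + 10^+1.44) = 0.004943
DIC = [CO2*]/α₀ = 1.162×10^-5 / 0.004943 = 2.352 mmol/kg
CA = (α₁ + 2α₂)·DIC = (0.8589 + 2×0.1361) × 2.352 = 2.66 mmol/kg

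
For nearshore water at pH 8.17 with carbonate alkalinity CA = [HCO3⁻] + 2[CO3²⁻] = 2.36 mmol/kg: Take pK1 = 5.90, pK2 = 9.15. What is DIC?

CA = [HCO3⁻] + 2[CO3²⁻] = (α₁ + 2α₂)·DIC
At pH 8.17: [H⁺]/K1 = 10^-2.27 = 0.0053703, K2/[H⁺] = 10^-0.98 = 0.10471
α₁ = 1/(1 + 0.0053703 + 0.10471) = 1/1.1101 = 0.9008; α₂ = α₁·K2/[H⁺] = 0.09433
α₁ + 2α₂ = 1.0895
DIC = CA / (α₁ + 2α₂) = 2.36 / 1.0895 = 2.17 mmol/kg

DIC = 2.17 mmol/kg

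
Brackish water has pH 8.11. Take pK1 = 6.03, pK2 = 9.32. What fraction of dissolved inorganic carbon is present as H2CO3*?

α₀ = 1 / (1 + K1/[H⁺] + K1K2/[H⁺]²) = 1 / (1 + 10^+2.08 + 10^+0.87)
   = 1 / (1 + 120.23 + 7.4131) = 1/128.64 = 0.007774

α₀ = 0.00777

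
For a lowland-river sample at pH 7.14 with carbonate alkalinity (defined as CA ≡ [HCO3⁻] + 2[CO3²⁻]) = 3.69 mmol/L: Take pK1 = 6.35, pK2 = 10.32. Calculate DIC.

DIC = 4.29 mmol/L

CA = [HCO3⁻] + 2[CO3²⁻] = (α₁ + 2α₂)·DIC
At pH 7.14: [H⁺]/K1 = 10^-0.79 = 0.16218, K2/[H⁺] = 10^-3.18 = 0.00066069
α₁ = 1/(1 + 0.16218 + 0.00066069) = 1/1.1628 = 0.8600; α₂ = α₁·K2/[H⁺] = 0.0005682
α₁ + 2α₂ = 0.8611
DIC = CA / (α₁ + 2α₂) = 3.69 / 0.8611 = 4.29 mmol/L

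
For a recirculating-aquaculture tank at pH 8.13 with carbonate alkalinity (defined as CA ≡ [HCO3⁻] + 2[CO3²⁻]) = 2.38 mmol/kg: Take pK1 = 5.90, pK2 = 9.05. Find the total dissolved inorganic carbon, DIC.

DIC = 2.16 mmol/kg

CA = [HCO3⁻] + 2[CO3²⁻] = (α₁ + 2α₂)·DIC
At pH 8.13: [H⁺]/K1 = 10^-2.23 = 0.0058884, K2/[H⁺] = 10^-0.92 = 0.12023
α₁ = 1/(1 + 0.0058884 + 0.12023) = 1/1.1261 = 0.8880; α₂ = α₁·K2/[H⁺] = 0.1068
α₁ + 2α₂ = 1.1015
DIC = CA / (α₁ + 2α₂) = 2.38 / 1.1015 = 2.16 mmol/kg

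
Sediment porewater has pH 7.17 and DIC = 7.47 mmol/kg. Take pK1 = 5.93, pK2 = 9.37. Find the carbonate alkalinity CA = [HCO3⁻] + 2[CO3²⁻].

CA = 7.11 mmol/kg

CA = [HCO3⁻] + 2[CO3²⁻] = (α₁ + 2α₂)·DIC
At pH 7.17: [H⁺]/K1 = 10^-1.24 = 0.057544, K2/[H⁺] = 10^-2.20 = 0.0063096
α₁ = 1/(1 + 0.057544 + 0.0063096) = 1/1.0639 = 0.9400; α₂ = α₁·K2/[H⁺] = 0.005931
α₁ + 2α₂ = 0.9518
CA = 0.9518 × 7.47 = 7.11 mmol/kg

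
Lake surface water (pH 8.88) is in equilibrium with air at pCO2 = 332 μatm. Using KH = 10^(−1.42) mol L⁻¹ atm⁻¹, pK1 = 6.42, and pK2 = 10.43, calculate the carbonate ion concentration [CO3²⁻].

[CO3²⁻] = 0.103 mmol/L

[CO2*] = KH · pCO2 = 10^(−1.42) × 332×10^-6 = 1.262×10^-5 mol/L
α₀ = 1/(1 + K1/[H⁺] + K1K2/[H⁺]²) = 1/(1 + 10^+2.46 + 10^+0.91) = 0.003361
DIC = [CO2*]/α₀ = 1.262×10^-5 / 0.003361 = 3.756 mmol/L
[CO3²⁻] = α₂·DIC; α₂ = 0.02732, so [CO3²⁻] = 0.02732 × 3.756 = 0.103 mmol/L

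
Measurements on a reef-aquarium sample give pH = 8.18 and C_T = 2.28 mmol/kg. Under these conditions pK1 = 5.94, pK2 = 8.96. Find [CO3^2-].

α₂ = 1 / (1 + [H⁺]/K2 + [H⁺]²/(K1K2)) = 1 / (1 + 10^+0.78 + 10^-1.46)
   = 1 / (1 + 6.0256 + 0.034674) = 1/7.0603 = 0.1416
[CO3²⁻] = α₂ × DIC = 0.1416 × 2.28 = 0.323 mmol/kg

[CO3²⁻] = 0.323 mmol/kg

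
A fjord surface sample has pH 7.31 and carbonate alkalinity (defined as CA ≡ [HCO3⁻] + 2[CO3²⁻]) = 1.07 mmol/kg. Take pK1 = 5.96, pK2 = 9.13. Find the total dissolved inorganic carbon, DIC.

DIC = 1.10 mmol/kg

CA = [HCO3⁻] + 2[CO3²⁻] = (α₁ + 2α₂)·DIC
At pH 7.31: [H⁺]/K1 = 10^-1.35 = 0.044668, K2/[H⁺] = 10^-1.82 = 0.015136
α₁ = 1/(1 + 0.044668 + 0.015136) = 1/1.0598 = 0.9436; α₂ = α₁·K2/[H⁺] = 0.01428
α₁ + 2α₂ = 0.9721
DIC = CA / (α₁ + 2α₂) = 1.07 / 0.9721 = 1.10 mmol/kg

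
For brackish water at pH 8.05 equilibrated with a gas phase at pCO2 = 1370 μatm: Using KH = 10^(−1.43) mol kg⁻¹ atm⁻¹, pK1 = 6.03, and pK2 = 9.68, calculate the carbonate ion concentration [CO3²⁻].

[CO3²⁻] = 0.125 mmol/kg

[CO2*] = KH · pCO2 = 10^(−1.43) × 1370×10^-6 = 5.090×10^-5 mol/kg
α₀ = 1/(1 + K1/[H⁺] + K1K2/[H⁺]²) = 1/(1 + 10^+2.02 + 10^+0.39) = 0.009245
DIC = [CO2*]/α₀ = 5.090×10^-5 / 0.009245 = 5.506 mmol/kg
[CO3²⁻] = α₂·DIC; α₂ = 0.02269, so [CO3²⁻] = 0.02269 × 5.506 = 0.125 mmol/kg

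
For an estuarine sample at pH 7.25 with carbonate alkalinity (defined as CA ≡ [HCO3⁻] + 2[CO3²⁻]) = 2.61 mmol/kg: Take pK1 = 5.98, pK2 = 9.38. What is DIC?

DIC = 2.73 mmol/kg

CA = [HCO3⁻] + 2[CO3²⁻] = (α₁ + 2α₂)·DIC
At pH 7.25: [H⁺]/K1 = 10^-1.27 = 0.053703, K2/[H⁺] = 10^-2.13 = 0.0074131
α₁ = 1/(1 + 0.053703 + 0.0074131) = 1/1.0611 = 0.9424; α₂ = α₁·K2/[H⁺] = 0.006986
α₁ + 2α₂ = 0.9564
DIC = CA / (α₁ + 2α₂) = 2.61 / 0.9564 = 2.73 mmol/kg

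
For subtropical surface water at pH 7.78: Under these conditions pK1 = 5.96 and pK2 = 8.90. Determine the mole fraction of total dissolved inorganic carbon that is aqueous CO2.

α₀ = 1 / (1 + K1/[H⁺] + K1K2/[H⁺]²) = 1 / (1 + 10^+1.82 + 10^+0.70)
   = 1 / (1 + 66.069 + 5.0119) = 1/72.081 = 0.01387

α₀ = 0.0139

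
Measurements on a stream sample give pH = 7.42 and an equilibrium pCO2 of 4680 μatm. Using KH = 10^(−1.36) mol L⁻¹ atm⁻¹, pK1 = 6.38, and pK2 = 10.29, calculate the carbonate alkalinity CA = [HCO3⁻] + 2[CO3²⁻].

[CO2*] = KH · pCO2 = 10^(−1.36) × 4680×10^-6 = 2.043×10^-4 mol/L
α₀ = 1/(1 + K1/[H⁺] + K1K2/[H⁺]²) = 1/(1 + 10^+1.04 + 10^-1.83) = 0.08348
DIC = [CO2*]/α₀ = 2.043×10^-4 / 0.08348 = 2.447 mmol/L
CA = (α₁ + 2α₂)·DIC = (0.9153 + 2×0.001235) × 2.447 = 2.25 mmol/L

CA = 2.25 mmol/L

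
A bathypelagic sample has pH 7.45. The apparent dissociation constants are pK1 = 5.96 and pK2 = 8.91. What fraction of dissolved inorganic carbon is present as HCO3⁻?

α₁ = 1 / (1 + [H⁺]/K1 + K2/[H⁺]) = 1 / (1 + 10^-1.49 + 10^-1.46)
   = 1 / (1 + 0.032359 + 0.034674) = 1/1.0670 = 0.9372

α₁ = 0.937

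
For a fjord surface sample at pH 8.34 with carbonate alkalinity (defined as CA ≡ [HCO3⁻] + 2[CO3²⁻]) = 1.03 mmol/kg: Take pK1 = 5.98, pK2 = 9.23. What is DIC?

DIC = 0.928 mmol/kg

CA = [HCO3⁻] + 2[CO3²⁻] = (α₁ + 2α₂)·DIC
At pH 8.34: [H⁺]/K1 = 10^-2.36 = 0.0043652, K2/[H⁺] = 10^-0.89 = 0.12882
α₁ = 1/(1 + 0.0043652 + 0.12882) = 1/1.1332 = 0.8825; α₂ = α₁·K2/[H⁺] = 0.1137
α₁ + 2α₂ = 1.1098
DIC = CA / (α₁ + 2α₂) = 1.03 / 1.1098 = 0.928 mmol/kg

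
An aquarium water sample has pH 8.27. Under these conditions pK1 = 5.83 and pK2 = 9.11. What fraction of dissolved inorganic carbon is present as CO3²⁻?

α₂ = 1 / (1 + [H⁺]/K2 + [H⁺]²/(K1K2)) = 1 / (1 + 10^+0.84 + 10^-1.60)
   = 1 / (1 + 6.9183 + 0.025119) = 1/7.9434 = 0.1259

α₂ = 0.126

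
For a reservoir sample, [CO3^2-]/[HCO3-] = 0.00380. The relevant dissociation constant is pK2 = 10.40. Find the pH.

pH = 7.98

From K2 = [H⁺][CO3^2-]/[HCO3-]:  pH = pK2 + log₁₀([CO3^2-]/[HCO3-])
log₁₀(0.00380) = -2.420
pH = 10.40 + (-2.420) = 7.98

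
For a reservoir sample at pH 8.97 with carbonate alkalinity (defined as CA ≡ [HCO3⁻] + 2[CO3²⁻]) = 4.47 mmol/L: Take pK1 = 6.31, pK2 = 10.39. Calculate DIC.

CA = [HCO3⁻] + 2[CO3²⁻] = (α₁ + 2α₂)·DIC
At pH 8.97: [H⁺]/K1 = 10^-2.66 = 0.0021878, K2/[H⁺] = 10^-1.42 = 0.038019
α₁ = 1/(1 + 0.0021878 + 0.038019) = 1/1.0402 = 0.9613; α₂ = α₁·K2/[H⁺] = 0.03655
α₁ + 2α₂ = 1.0344
DIC = CA / (α₁ + 2α₂) = 4.47 / 1.0344 = 4.32 mmol/L

DIC = 4.32 mmol/L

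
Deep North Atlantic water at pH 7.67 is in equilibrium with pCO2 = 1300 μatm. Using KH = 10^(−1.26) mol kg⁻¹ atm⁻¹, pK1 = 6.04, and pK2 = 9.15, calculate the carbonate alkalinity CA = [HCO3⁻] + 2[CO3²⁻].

CA = 3.25 mmol/kg

[CO2*] = KH · pCO2 = 10^(−1.26) × 1300×10^-6 = 7.144×10^-5 mol/kg
α₀ = 1/(1 + K1/[H⁺] + K1K2/[H⁺]²) = 1/(1 + 10^+1.63 + 10^+0.15) = 0.02219
DIC = [CO2*]/α₀ = 7.144×10^-5 / 0.02219 = 3.220 mmol/kg
CA = (α₁ + 2α₂)·DIC = (0.9465 + 2×0.03134) × 3.220 = 3.25 mmol/kg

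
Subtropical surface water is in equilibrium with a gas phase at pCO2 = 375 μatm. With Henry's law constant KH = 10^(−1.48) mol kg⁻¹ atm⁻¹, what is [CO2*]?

KH = 10^(−1.48) = 3.311×10^-2 mol kg⁻¹ atm⁻¹
[CO2*] = KH · pCO2 = 3.311×10^-2 × 375×10^-6 atm = 1.24×10^-5 mol/kg

[CO2*] = 12.4 μmol/kg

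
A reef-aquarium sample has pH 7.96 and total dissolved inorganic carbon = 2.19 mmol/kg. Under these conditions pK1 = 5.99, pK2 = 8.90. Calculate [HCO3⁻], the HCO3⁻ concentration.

[HCO3⁻] = 1.95 mmol/kg

α₁ = 1 / (1 + [H⁺]/K1 + K2/[H⁺]) = 1 / (1 + 10^-1.97 + 10^-0.94)
   = 1 / (1 + 0.010715 + 0.11482) = 1/1.1255 = 0.8885
[HCO3⁻] = α₁ × DIC = 0.8885 × 2.19 = 1.95 mmol/kg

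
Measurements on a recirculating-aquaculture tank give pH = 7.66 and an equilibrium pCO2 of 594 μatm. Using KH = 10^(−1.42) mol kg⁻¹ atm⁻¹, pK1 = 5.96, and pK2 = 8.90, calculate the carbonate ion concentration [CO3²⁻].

[CO3²⁻] = 0.0651 mmol/kg

[CO2*] = KH · pCO2 = 10^(−1.42) × 594×10^-6 = 2.258×10^-5 mol/kg
α₀ = 1/(1 + K1/[H⁺] + K1K2/[H⁺]²) = 1/(1 + 10^+1.70 + 10^+0.46) = 0.01852
DIC = [CO2*]/α₀ = 2.258×10^-5 / 0.01852 = 1.220 mmol/kg
[CO3²⁻] = α₂·DIC; α₂ = 0.05341, so [CO3²⁻] = 0.05341 × 1.220 = 0.0651 mmol/kg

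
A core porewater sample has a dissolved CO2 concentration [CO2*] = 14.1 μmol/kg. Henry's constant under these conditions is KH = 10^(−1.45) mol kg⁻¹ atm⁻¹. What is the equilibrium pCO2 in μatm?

KH = 10^(−1.45) = 3.548×10^-2 mol kg⁻¹ atm⁻¹
pCO2 = [CO2*]/KH = 14.1×10^-6 / 3.548×10^-2 = 3.97×10^-4 atm = 397 μatm

pCO2 = 397 μatm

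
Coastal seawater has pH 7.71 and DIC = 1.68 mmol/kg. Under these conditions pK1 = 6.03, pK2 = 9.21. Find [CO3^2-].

α₂ = 1 / (1 + [H⁺]/K2 + [H⁺]²/(K1K2)) = 1 / (1 + 10^+1.50 + 10^-0.18)
   = 1 / (1 + 31.623 + 0.66069) = 1/33.283 = 0.03004
[CO3²⁻] = α₂ × DIC = 0.03004 × 1.68 = 0.0505 mmol/kg

[CO3²⁻] = 0.0505 mmol/kg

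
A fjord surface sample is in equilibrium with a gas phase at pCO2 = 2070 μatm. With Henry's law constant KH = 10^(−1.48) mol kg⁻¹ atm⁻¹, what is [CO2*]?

[CO2*] = 68.5 μmol/kg

KH = 10^(−1.48) = 3.311×10^-2 mol kg⁻¹ atm⁻¹
[CO2*] = KH · pCO2 = 3.311×10^-2 × 2070×10^-6 atm = 6.85×10^-5 mol/kg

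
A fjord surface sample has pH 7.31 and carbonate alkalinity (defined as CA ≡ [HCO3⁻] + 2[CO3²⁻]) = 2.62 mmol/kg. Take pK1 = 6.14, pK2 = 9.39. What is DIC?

CA = [HCO3⁻] + 2[CO3²⁻] = (α₁ + 2α₂)·DIC
At pH 7.31: [H⁺]/K1 = 10^-1.17 = 0.067608, K2/[H⁺] = 10^-2.08 = 0.0083176
α₁ = 1/(1 + 0.067608 + 0.0083176) = 1/1.0759 = 0.9294; α₂ = α₁·K2/[H⁺] = 0.007731
α₁ + 2α₂ = 0.9449
DIC = CA / (α₁ + 2α₂) = 2.62 / 0.9449 = 2.77 mmol/kg

DIC = 2.77 mmol/kg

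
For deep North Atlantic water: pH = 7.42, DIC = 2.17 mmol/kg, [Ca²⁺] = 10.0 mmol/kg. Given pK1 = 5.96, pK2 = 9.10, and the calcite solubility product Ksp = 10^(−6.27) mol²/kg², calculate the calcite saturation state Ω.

α₂ = 1 / (1 + [H⁺]/K2 + [H⁺]²/(K1K2)) = 1 / (1 + 10^+1.68 + 10^+0.22)
   = 1 / (1 + 47.863 + 1.6596) = 1/50.523 = 0.01979
[CO3²⁻] = α₂ × DIC = 0.01979 × 2.17 = 0.04295 mmol/kg
Ksp = 10^(−6.27) = 5.370×10^-7
Ω = [Ca²⁺][CO3²⁻]/Ksp = (10.0×10^-3)(4.295×10^-5) / 5.370×10^-7 = 0.800

Ω = 0.800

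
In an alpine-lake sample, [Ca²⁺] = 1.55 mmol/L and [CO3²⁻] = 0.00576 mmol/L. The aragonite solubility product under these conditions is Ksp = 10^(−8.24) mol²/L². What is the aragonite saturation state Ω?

Ω = 1.55

Ksp = 10^(−8.24) = 5.754×10^-9
Ω = [Ca²⁺][CO3²⁻]/Ksp = (1.55×10^-3)(0.00576×10^-3) / 5.754×10^-9 = 1.55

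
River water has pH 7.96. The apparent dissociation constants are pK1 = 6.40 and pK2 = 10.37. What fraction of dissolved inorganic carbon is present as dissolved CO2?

α₀ = 1 / (1 + K1/[H⁺] + K1K2/[H⁺]²) = 1 / (1 + 10^+1.56 + 10^-0.85)
   = 1 / (1 + 36.308 + 0.14125) = 1/37.449 = 0.02670

α₀ = 0.0267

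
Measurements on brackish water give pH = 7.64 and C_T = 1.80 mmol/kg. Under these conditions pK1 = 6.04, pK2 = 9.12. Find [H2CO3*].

[CO2*] = 0.0427 mmol/kg

α₀ = 1 / (1 + K1/[H⁺] + K1K2/[H⁺]²) = 1 / (1 + 10^+1.60 + 10^+0.12)
   = 1 / (1 + 39.811 + 1.3183) = 1/42.129 = 0.02374
[CO2*] = α₀ × DIC = 0.02374 × 1.80 = 0.0427 mmol/kg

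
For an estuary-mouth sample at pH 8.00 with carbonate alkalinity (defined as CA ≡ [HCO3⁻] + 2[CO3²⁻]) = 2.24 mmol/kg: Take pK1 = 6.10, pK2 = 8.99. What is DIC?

DIC = 2.07 mmol/kg

CA = [HCO3⁻] + 2[CO3²⁻] = (α₁ + 2α₂)·DIC
At pH 8.00: [H⁺]/K1 = 10^-1.90 = 0.012589, K2/[H⁺] = 10^-0.99 = 0.10233
α₁ = 1/(1 + 0.012589 + 0.10233) = 1/1.1149 = 0.8969; α₂ = α₁·K2/[H⁺] = 0.09178
α₁ + 2α₂ = 1.0805
DIC = CA / (α₁ + 2α₂) = 2.24 / 1.0805 = 2.07 mmol/kg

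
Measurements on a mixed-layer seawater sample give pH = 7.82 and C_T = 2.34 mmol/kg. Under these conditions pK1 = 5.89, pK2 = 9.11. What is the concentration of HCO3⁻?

α₁ = 1 / (1 + [H⁺]/K1 + K2/[H⁺]) = 1 / (1 + 10^-1.93 + 10^-1.29)
   = 1 / (1 + 0.011749 + 0.051286) = 1/1.0630 = 0.9407
[HCO3⁻] = α₁ × DIC = 0.9407 × 2.34 = 2.20 mmol/kg

[HCO3⁻] = 2.20 mmol/kg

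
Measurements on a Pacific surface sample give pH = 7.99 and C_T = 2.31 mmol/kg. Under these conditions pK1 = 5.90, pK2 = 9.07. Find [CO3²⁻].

α₂ = 1 / (1 + [H⁺]/K2 + [H⁺]²/(K1K2)) = 1 / (1 + 10^+1.08 + 10^-1.01)
   = 1 / (1 + 12.023 + 0.097724) = 1/13.120 = 0.07622
[CO3²⁻] = α₂ × DIC = 0.07622 × 2.31 = 0.176 mmol/kg

[CO3²⁻] = 0.176 mmol/kg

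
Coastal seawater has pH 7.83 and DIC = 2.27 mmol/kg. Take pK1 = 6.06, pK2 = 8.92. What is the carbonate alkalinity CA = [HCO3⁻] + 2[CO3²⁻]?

CA = [HCO3⁻] + 2[CO3²⁻] = (α₁ + 2α₂)·DIC
At pH 7.83: [H⁺]/K1 = 10^-1.77 = 0.016982, K2/[H⁺] = 10^-1.09 = 0.081283
α₁ = 1/(1 + 0.016982 + 0.081283) = 1/1.0983 = 0.9105; α₂ = α₁·K2/[H⁺] = 0.07401
α₁ + 2α₂ = 1.0585
CA = 1.0585 × 2.27 = 2.40 mmol/kg

CA = 2.40 mmol/kg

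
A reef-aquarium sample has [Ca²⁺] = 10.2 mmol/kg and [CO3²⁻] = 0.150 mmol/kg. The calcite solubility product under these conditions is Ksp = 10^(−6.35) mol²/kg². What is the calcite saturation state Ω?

Ksp = 10^(−6.35) = 4.467×10^-7
Ω = [Ca²⁺][CO3²⁻]/Ksp = (10.2×10^-3)(0.150×10^-3) / 4.467×10^-7 = 3.43

Ω = 3.43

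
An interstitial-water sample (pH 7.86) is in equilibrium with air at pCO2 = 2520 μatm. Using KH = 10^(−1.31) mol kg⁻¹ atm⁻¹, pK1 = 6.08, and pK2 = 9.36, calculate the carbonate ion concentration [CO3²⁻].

[CO2*] = KH · pCO2 = 10^(−1.31) × 2520×10^-6 = 1.234×10^-4 mol/kg
α₀ = 1/(1 + K1/[H⁺] + K1K2/[H⁺]²) = 1/(1 + 10^+1.78 + 10^+0.28) = 0.01583
DIC = [CO2*]/α₀ = 1.234×10^-4 / 0.01583 = 7.796 mmol/kg
[CO3²⁻] = α₂·DIC; α₂ = 0.03017, so [CO3²⁻] = 0.03017 × 7.796 = 0.235 mmol/kg

[CO3²⁻] = 0.235 mmol/kg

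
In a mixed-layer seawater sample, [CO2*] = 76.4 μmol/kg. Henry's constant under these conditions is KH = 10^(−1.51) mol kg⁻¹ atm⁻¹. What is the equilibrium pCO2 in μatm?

KH = 10^(−1.51) = 3.090×10^-2 mol kg⁻¹ atm⁻¹
pCO2 = [CO2*]/KH = 76.4×10^-6 / 3.090×10^-2 = 2.47×10^-3 atm = 2470 μatm

pCO2 = 2470 μatm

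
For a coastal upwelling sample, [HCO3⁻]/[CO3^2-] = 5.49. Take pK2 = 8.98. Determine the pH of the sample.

pH = 8.24

From K2 = [H⁺][CO3^2-]/[HCO3⁻]:  pH = pK2 − log₁₀([HCO3⁻]/[CO3^2-])
log₁₀(5.49) = +0.740
pH = 8.98 − (+0.740) = 8.24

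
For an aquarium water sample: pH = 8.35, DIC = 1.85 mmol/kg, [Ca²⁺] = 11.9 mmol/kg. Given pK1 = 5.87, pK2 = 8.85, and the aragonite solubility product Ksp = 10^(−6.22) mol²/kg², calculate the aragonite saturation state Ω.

Ω = 8.76

α₂ = 1 / (1 + [H⁺]/K2 + [H⁺]²/(K1K2)) = 1 / (1 + 10^+0.50 + 10^-1.98)
   = 1 / (1 + 3.1623 + 0.010471) = 1/4.1727 = 0.2397
[CO3²⁻] = α₂ × DIC = 0.2397 × 1.85 = 0.4434 mmol/kg
Ksp = 10^(−6.22) = 6.026×10^-7
Ω = [Ca²⁺][CO3²⁻]/Ksp = (11.9×10^-3)(4.434×10^-4) / 6.026×10^-7 = 8.76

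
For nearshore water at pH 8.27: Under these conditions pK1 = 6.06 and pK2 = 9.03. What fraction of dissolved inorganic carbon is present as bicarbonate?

α₁ = 0.847

α₁ = 1 / (1 + [H⁺]/K1 + K2/[H⁺]) = 1 / (1 + 10^-2.21 + 10^-0.76)
   = 1 / (1 + 0.0061660 + 0.17378) = 1/1.1799 = 0.8475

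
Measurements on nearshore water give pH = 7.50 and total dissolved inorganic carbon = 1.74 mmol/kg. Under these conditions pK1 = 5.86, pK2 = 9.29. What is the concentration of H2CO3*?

α₀ = 1 / (1 + K1/[H⁺] + K1K2/[H⁺]²) = 1 / (1 + 10^+1.64 + 10^-0.15)
   = 1 / (1 + 43.652 + 0.70795) = 1/45.360 = 0.02205
[CO2*] = α₀ × DIC = 0.02205 × 1.74 = 0.0384 mmol/kg

[CO2*] = 0.0384 mmol/kg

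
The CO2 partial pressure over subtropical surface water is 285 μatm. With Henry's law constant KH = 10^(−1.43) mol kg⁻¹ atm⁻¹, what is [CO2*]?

KH = 10^(−1.43) = 3.715×10^-2 mol kg⁻¹ atm⁻¹
[CO2*] = KH · pCO2 = 3.715×10^-2 × 285×10^-6 atm = 1.06×10^-5 mol/kg

[CO2*] = 10.6 μmol/kg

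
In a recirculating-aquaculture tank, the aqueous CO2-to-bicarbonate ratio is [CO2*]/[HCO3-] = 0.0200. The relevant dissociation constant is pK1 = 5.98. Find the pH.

pH = 7.68

From K1 = [H⁺][HCO3-]/[CO2*]:  pH = pK1 − log₁₀([CO2*]/[HCO3-])
log₁₀(0.0200) = -1.699
pH = 5.98 − (-1.699) = 7.68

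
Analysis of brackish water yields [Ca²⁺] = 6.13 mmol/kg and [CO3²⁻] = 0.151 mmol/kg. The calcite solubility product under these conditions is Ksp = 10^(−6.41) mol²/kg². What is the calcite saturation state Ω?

Ksp = 10^(−6.41) = 3.890×10^-7
Ω = [Ca²⁺][CO3²⁻]/Ksp = (6.13×10^-3)(0.151×10^-3) / 3.890×10^-7 = 2.38

Ω = 2.38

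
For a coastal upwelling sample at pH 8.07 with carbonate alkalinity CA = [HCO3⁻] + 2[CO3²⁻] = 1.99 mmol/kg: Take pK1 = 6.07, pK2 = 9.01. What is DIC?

CA = [HCO3⁻] + 2[CO3²⁻] = (α₁ + 2α₂)·DIC
At pH 8.07: [H⁺]/K1 = 10^-2.00 = 0.010000, K2/[H⁺] = 10^-0.94 = 0.11482
α₁ = 1/(1 + 0.010000 + 0.11482) = 1/1.1248 = 0.8890; α₂ = α₁·K2/[H⁺] = 0.1021
α₁ + 2α₂ = 1.0932
DIC = CA / (α₁ + 2α₂) = 1.99 / 1.0932 = 1.82 mmol/kg

DIC = 1.82 mmol/kg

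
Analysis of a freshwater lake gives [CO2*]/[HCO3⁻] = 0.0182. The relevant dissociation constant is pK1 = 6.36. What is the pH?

pH = 8.10

From K1 = [H⁺][HCO3⁻]/[CO2*]:  pH = pK1 − log₁₀([CO2*]/[HCO3⁻])
log₁₀(0.0182) = -1.740
pH = 6.36 − (-1.740) = 8.10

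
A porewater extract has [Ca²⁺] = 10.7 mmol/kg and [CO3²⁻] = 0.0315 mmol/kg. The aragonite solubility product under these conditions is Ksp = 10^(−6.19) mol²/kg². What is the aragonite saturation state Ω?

Ω = 0.522

Ksp = 10^(−6.19) = 6.457×10^-7
Ω = [Ca²⁺][CO3²⁻]/Ksp = (10.7×10^-3)(0.0315×10^-3) / 6.457×10^-7 = 0.522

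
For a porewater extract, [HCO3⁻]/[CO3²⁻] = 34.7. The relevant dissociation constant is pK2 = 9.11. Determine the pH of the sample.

pH = 7.57

From K2 = [H⁺][CO3²⁻]/[HCO3⁻]:  pH = pK2 − log₁₀([HCO3⁻]/[CO3²⁻])
log₁₀(34.7) = +1.540
pH = 9.11 − (+1.540) = 7.57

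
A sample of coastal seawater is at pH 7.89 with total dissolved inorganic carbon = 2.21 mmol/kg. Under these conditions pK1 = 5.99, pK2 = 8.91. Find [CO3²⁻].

[CO3²⁻] = 0.190 mmol/kg

α₂ = 1 / (1 + [H⁺]/K2 + [H⁺]²/(K1K2)) = 1 / (1 + 10^+1.02 + 10^-0.88)
   = 1 / (1 + 10.471 + 0.13183) = 1/11.603 = 0.08618
[CO3²⁻] = α₂ × DIC = 0.08618 × 2.21 = 0.190 mmol/kg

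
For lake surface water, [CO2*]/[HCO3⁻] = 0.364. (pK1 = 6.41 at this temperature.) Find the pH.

From K1 = [H⁺][HCO3⁻]/[CO2*]:  pH = pK1 − log₁₀([CO2*]/[HCO3⁻])
log₁₀(0.364) = -0.439
pH = 6.41 − (-0.439) = 6.85

pH = 6.85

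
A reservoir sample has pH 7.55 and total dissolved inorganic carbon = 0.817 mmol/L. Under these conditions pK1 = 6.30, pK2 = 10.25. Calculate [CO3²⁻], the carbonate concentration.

α₂ = 1 / (1 + [H⁺]/K2 + [H⁺]²/(K1K2)) = 1 / (1 + 10^+2.70 + 10^+1.45)
   = 1 / (1 + 501.19 + 28.184) = 1/530.37 = 0.001885
[CO3²⁻] = α₂ × DIC = 0.001885 × 0.817 = 0.00154 mmol/L = 1.54 μmol/L

[CO3²⁻] = 1.54 μmol/L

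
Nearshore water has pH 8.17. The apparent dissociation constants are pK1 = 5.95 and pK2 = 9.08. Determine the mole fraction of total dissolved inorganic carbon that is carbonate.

α₂ = 1 / (1 + [H⁺]/K2 + [H⁺]²/(K1K2)) = 1 / (1 + 10^+0.91 + 10^-1.31)
   = 1 / (1 + 8.1283 + 0.048978) = 1/9.1773 = 0.1090

α₂ = 0.109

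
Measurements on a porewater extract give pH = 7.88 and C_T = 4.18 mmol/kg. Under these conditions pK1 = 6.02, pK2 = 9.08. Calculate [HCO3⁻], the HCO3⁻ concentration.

α₁ = 1 / (1 + [H⁺]/K1 + K2/[H⁺]) = 1 / (1 + 10^-1.86 + 10^-1.20)
   = 1 / (1 + 0.013804 + 0.063096) = 1/1.0769 = 0.9286
[HCO3⁻] = α₁ × DIC = 0.9286 × 4.18 = 3.88 mmol/kg

[HCO3⁻] = 3.88 mmol/kg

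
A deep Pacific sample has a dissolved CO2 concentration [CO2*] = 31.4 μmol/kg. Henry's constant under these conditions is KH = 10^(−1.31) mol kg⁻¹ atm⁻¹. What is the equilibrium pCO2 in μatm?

KH = 10^(−1.31) = 4.898×10^-2 mol kg⁻¹ atm⁻¹
pCO2 = [CO2*]/KH = 31.4×10^-6 / 4.898×10^-2 = 6.41×10^-4 atm = 641 μatm

pCO2 = 641 μatm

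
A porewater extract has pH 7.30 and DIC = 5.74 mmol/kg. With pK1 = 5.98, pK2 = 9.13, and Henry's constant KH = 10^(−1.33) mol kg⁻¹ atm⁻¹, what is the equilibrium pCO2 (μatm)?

pCO2 = 5530 μatm

α₀ = 1 / (1 + K1/[H⁺] + K1K2/[H⁺]²) = 1 / (1 + 10^+1.32 + 10^-0.51)
   = 1 / (1 + 20.893 + 0.30903) = 1/22.202 = 0.04504
[CO2*] = α₀ × DIC = 0.04504 × 5.74 = 0.2585 mmol/kg
pCO2 = [CO2*]/KH = 2.585×10^-4 / 4.677×10^-2 = 5530 μatm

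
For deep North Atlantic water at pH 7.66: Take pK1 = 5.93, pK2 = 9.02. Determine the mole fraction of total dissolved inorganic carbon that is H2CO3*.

α₀ = 0.0175

α₀ = 1 / (1 + K1/[H⁺] + K1K2/[H⁺]²) = 1 / (1 + 10^+1.73 + 10^+0.37)
   = 1 / (1 + 53.703 + 2.3442) = 1/57.047 = 0.01753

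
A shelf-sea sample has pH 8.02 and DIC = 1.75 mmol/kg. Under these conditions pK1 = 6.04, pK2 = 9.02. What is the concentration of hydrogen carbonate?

α₁ = 1 / (1 + [H⁺]/K1 + K2/[H⁺]) = 1 / (1 + 10^-1.98 + 10^-1.00)
   = 1 / (1 + 0.010471 + 0.10000) = 1/1.1105 = 0.9005
[HCO3⁻] = α₁ × DIC = 0.9005 × 1.75 = 1.58 mmol/kg

[HCO3⁻] = 1.58 mmol/kg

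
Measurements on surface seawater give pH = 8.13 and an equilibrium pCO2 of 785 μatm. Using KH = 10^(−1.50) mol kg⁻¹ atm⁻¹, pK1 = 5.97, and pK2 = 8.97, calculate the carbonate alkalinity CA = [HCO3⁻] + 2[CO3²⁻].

[CO2*] = KH · pCO2 = 10^(−1.50) × 785×10^-6 = 2.482×10^-5 mol/kg
α₀ = 1/(1 + K1/[H⁺] + K1K2/[H⁺]²) = 1/(1 + 10^+2.16 + 10^+1.32) = 0.006008
DIC = [CO2*]/α₀ = 2.482×10^-5 / 0.006008 = 4.132 mmol/kg
CA = (α₁ + 2α₂)·DIC = (0.8685 + 2×0.1255) × 4.132 = 4.63 mmol/kg

CA = 4.63 mmol/kg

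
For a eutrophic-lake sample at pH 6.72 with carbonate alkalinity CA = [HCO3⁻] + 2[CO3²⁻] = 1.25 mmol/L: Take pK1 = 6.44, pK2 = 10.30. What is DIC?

DIC = 1.91 mmol/L

CA = [HCO3⁻] + 2[CO3²⁻] = (α₁ + 2α₂)·DIC
At pH 6.72: [H⁺]/K1 = 10^-0.28 = 0.52481, K2/[H⁺] = 10^-3.58 = 0.00026303
α₁ = 1/(1 + 0.52481 + 0.00026303) = 1/1.5251 = 0.6557; α₂ = α₁·K2/[H⁺] = 0.0001725
α₁ + 2α₂ = 0.6561
DIC = CA / (α₁ + 2α₂) = 1.25 / 0.6561 = 1.91 mmol/L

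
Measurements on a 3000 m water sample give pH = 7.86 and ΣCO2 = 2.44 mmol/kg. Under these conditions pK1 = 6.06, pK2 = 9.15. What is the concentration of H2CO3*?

[CO2*] = 0.0362 mmol/kg

α₀ = 1 / (1 + K1/[H⁺] + K1K2/[H⁺]²) = 1 / (1 + 10^+1.80 + 10^+0.51)
   = 1 / (1 + 63.096 + 3.2359) = 1/67.332 = 0.01485
[CO2*] = α₀ × DIC = 0.01485 × 2.44 = 0.0362 mmol/kg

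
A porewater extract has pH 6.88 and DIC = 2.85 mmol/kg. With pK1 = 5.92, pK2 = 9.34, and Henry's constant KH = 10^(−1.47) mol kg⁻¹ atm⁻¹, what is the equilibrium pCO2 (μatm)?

pCO2 = 8290 μatm

α₀ = 1 / (1 + K1/[H⁺] + K1K2/[H⁺]²) = 1 / (1 + 10^+0.96 + 10^-1.50)
   = 1 / (1 + 9.1201 + 0.031623) = 1/10.152 = 0.09851
[CO2*] = α₀ × DIC = 0.09851 × 2.85 = 0.2807 mmol/kg
pCO2 = [CO2*]/KH = 2.807×10^-4 / 3.388×10^-2 = 8290 μatm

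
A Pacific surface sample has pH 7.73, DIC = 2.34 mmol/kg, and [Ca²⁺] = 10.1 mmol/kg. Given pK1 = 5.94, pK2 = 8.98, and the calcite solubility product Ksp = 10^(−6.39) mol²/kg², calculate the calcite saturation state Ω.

Ω = 3.04

α₂ = 1 / (1 + [H⁺]/K2 + [H⁺]²/(K1K2)) = 1 / (1 + 10^+1.25 + 10^-0.54)
   = 1 / (1 + 17.783 + 0.28840) = 1/19.071 = 0.05244
[CO3²⁻] = α₂ × DIC = 0.05244 × 2.34 = 0.1227 mmol/kg
Ksp = 10^(−6.39) = 4.074×10^-7
Ω = [Ca²⁺][CO3²⁻]/Ksp = (10.1×10^-3)(1.227×10^-4) / 4.074×10^-7 = 3.04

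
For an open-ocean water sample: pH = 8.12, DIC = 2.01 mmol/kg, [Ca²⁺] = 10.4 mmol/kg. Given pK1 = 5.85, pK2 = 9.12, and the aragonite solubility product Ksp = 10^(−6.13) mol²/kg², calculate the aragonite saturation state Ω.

α₂ = 1 / (1 + [H⁺]/K2 + [H⁺]²/(K1K2)) = 1 / (1 + 10^+1.00 + 10^-1.27)
   = 1 / (1 + 10.000 + 0.053703) = 1/11.054 = 0.09047
[CO3²⁻] = α₂ × DIC = 0.09047 × 2.01 = 0.1818 mmol/kg
Ksp = 10^(−6.13) = 7.413×10^-7
Ω = [Ca²⁺][CO3²⁻]/Ksp = (10.4×10^-3)(1.818×10^-4) / 7.413×10^-7 = 2.55

Ω = 2.55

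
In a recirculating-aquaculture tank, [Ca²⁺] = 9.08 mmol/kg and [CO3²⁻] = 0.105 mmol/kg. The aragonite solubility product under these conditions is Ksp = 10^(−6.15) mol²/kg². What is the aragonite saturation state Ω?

Ksp = 10^(−6.15) = 7.079×10^-7
Ω = [Ca²⁺][CO3²⁻]/Ksp = (9.08×10^-3)(0.105×10^-3) / 7.079×10^-7 = 1.35

Ω = 1.35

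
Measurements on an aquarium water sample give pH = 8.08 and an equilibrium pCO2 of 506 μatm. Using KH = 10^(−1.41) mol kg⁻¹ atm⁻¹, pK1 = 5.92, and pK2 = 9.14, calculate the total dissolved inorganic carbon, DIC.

[CO2*] = KH · pCO2 = 10^(−1.41) × 506×10^-6 = 1.969×10^-5 mol/kg
α₀ = 1/(1 + K1/[H⁺] + K1K2/[H⁺]²) = 1/(1 + 10^+2.16 + 10^+1.10) = 0.006324
DIC = [CO2*]/α₀ = 1.969×10^-5 / 0.006324 = 3.11 mmol/kg

DIC = 3.11 mmol/kg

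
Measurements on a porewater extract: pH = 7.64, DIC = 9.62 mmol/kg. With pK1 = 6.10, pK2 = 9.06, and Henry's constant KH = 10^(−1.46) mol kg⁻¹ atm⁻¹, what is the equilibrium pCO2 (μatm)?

pCO2 = 7500 μatm

α₀ = 1 / (1 + K1/[H⁺] + K1K2/[H⁺]²) = 1 / (1 + 10^+1.54 + 10^+0.12)
   = 1 / (1 + 34.674 + 1.3183) = 1/36.992 = 0.02703
[CO2*] = α₀ × DIC = 0.02703 × 9.62 = 0.2601 mmol/kg
pCO2 = [CO2*]/KH = 2.601×10^-4 / 3.467×10^-2 = 7500 μatm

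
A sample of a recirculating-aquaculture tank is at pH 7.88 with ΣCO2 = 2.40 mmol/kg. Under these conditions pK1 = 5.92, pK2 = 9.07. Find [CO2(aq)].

α₀ = 1 / (1 + K1/[H⁺] + K1K2/[H⁺]²) = 1 / (1 + 10^+1.96 + 10^+0.77)
   = 1 / (1 + 91.201 + 5.8884) = 1/98.090 = 0.01019
[CO2*] = α₀ × DIC = 0.01019 × 2.40 = 0.0245 mmol/kg

[CO2*] = 0.0245 mmol/kg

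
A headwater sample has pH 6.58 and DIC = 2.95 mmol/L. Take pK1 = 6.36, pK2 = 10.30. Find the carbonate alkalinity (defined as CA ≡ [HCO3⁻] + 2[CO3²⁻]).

CA = 1.84 mmol/L

CA = [HCO3⁻] + 2[CO3²⁻] = (α₁ + 2α₂)·DIC
At pH 6.58: [H⁺]/K1 = 10^-0.22 = 0.60256, K2/[H⁺] = 10^-3.72 = 0.00019055
α₁ = 1/(1 + 0.60256 + 0.00019055) = 1/1.6028 = 0.6239; α₂ = α₁·K2/[H⁺] = 0.0001189
α₁ + 2α₂ = 0.6242
CA = 0.6242 × 2.95 = 1.84 mmol/L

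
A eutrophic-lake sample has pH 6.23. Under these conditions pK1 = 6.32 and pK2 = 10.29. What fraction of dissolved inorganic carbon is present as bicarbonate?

α₁ = 1 / (1 + [H⁺]/K1 + K2/[H⁺]) = 1 / (1 + 10^+0.09 + 10^-4.06)
   = 1 / (1 + 1.2303 + 8.7096×10^-5) = 1/2.2304 = 0.4484

α₁ = 0.448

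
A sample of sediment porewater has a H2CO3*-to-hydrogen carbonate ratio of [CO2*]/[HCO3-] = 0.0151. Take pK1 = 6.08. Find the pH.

From K1 = [H⁺][HCO3-]/[CO2*]:  pH = pK1 − log₁₀([CO2*]/[HCO3-])
log₁₀(0.0151) = -1.821
pH = 6.08 − (-1.821) = 7.90

pH = 7.90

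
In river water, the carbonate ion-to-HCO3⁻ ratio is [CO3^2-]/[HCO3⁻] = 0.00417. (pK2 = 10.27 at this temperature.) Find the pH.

From K2 = [H⁺][CO3^2-]/[HCO3⁻]:  pH = pK2 + log₁₀([CO3^2-]/[HCO3⁻])
log₁₀(0.00417) = -2.380
pH = 10.27 + (-2.380) = 7.89

pH = 7.89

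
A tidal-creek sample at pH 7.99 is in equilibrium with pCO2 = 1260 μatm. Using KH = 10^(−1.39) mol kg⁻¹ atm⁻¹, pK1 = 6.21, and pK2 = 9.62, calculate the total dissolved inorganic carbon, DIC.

[CO2*] = KH · pCO2 = 10^(−1.39) × 1260×10^-6 = 5.133×10^-5 mol/kg
α₀ = 1/(1 + K1/[H⁺] + K1K2/[H⁺]²) = 1/(1 + 10^+1.78 + 10^+0.15) = 0.01596
DIC = [CO2*]/α₀ = 5.133×10^-5 / 0.01596 = 3.22 mmol/kg

DIC = 3.22 mmol/kg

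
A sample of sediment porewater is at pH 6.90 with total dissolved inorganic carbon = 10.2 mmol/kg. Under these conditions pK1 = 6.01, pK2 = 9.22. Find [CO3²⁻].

α₂ = 1 / (1 + [H⁺]/K2 + [H⁺]²/(K1K2)) = 1 / (1 + 10^+2.32 + 10^+1.43)
   = 1 / (1 + 208.93 + 26.915) = 1/236.84 = 0.004222
[CO3²⁻] = α₂ × DIC = 0.004222 × 10.2 = 0.0431 mmol/kg

[CO3²⁻] = 0.0431 mmol/kg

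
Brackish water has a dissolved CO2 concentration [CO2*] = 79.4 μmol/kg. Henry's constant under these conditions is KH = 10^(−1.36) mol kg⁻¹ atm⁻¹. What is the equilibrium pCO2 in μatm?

pCO2 = 1820 μatm

KH = 10^(−1.36) = 4.365×10^-2 mol kg⁻¹ atm⁻¹
pCO2 = [CO2*]/KH = 79.4×10^-6 / 4.365×10^-2 = 1.82×10^-3 atm = 1820 μatm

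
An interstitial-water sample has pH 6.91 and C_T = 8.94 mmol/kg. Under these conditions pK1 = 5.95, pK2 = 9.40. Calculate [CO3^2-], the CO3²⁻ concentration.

α₂ = 1 / (1 + [H⁺]/K2 + [H⁺]²/(K1K2)) = 1 / (1 + 10^+2.49 + 10^+1.53)
   = 1 / (1 + 309.03 + 33.884) = 1/343.91 = 0.002908
[CO3²⁻] = α₂ × DIC = 0.002908 × 8.94 = 0.0260 mmol/kg

[CO3²⁻] = 0.0260 mmol/kg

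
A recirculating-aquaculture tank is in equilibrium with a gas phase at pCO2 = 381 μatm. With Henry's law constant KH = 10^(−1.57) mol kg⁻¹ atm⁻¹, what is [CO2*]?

KH = 10^(−1.57) = 2.692×10^-2 mol kg⁻¹ atm⁻¹
[CO2*] = KH · pCO2 = 2.692×10^-2 × 381×10^-6 atm = 1.03×10^-5 mol/kg

[CO2*] = 10.3 μmol/kg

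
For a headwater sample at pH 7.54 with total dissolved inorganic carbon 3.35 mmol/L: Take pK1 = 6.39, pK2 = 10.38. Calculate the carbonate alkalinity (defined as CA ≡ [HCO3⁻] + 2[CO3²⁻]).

CA = [HCO3⁻] + 2[CO3²⁻] = (α₁ + 2α₂)·DIC
At pH 7.54: [H⁺]/K1 = 10^-1.15 = 0.070795, K2/[H⁺] = 10^-2.84 = 0.0014454
α₁ = 1/(1 + 0.070795 + 0.0014454) = 1/1.0722 = 0.9326; α₂ = α₁·K2/[H⁺] = 0.001348
α₁ + 2α₂ = 0.9353
CA = 0.9353 × 3.35 = 3.13 mmol/L

CA = 3.13 mmol/L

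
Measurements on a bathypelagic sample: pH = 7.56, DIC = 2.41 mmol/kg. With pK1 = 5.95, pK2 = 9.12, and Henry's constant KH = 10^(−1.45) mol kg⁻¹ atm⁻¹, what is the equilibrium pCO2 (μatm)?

α₀ = 1 / (1 + K1/[H⁺] + K1K2/[H⁺]²) = 1 / (1 + 10^+1.61 + 10^+0.05)
   = 1 / (1 + 40.738 + 1.1220) = 1/42.860 = 0.02333
[CO2*] = α₀ × DIC = 0.02333 × 2.41 = 0.05623 mmol/kg
pCO2 = [CO2*]/KH = 5.623×10^-5 / 3.548×10^-2 = 1580 μatm

pCO2 = 1580 μatm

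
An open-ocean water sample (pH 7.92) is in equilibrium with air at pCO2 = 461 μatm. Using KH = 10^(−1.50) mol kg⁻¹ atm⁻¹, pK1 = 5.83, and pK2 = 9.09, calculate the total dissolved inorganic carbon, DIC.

[CO2*] = KH · pCO2 = 10^(−1.50) × 461×10^-6 = 1.458×10^-5 mol/kg
α₀ = 1/(1 + K1/[H⁺] + K1K2/[H⁺]²) = 1/(1 + 10^+2.09 + 10^+0.92) = 0.007556
DIC = [CO2*]/α₀ = 1.458×10^-5 / 0.007556 = 1.93 mmol/kg

DIC = 1.93 mmol/kg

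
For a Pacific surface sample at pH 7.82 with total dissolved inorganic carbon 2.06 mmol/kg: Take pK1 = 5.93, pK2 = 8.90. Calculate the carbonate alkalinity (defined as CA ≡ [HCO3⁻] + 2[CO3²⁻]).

CA = 2.19 mmol/kg

CA = [HCO3⁻] + 2[CO3²⁻] = (α₁ + 2α₂)·DIC
At pH 7.82: [H⁺]/K1 = 10^-1.89 = 0.012882, K2/[H⁺] = 10^-1.08 = 0.083176
α₁ = 1/(1 + 0.012882 + 0.083176) = 1/1.0961 = 0.9124; α₂ = α₁·K2/[H⁺] = 0.07589
α₁ + 2α₂ = 1.0641
CA = 1.0641 × 2.06 = 2.19 mmol/kg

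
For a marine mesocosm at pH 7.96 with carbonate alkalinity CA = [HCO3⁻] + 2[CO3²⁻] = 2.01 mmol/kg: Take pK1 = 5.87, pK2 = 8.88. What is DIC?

CA = [HCO3⁻] + 2[CO3²⁻] = (α₁ + 2α₂)·DIC
At pH 7.96: [H⁺]/K1 = 10^-2.09 = 0.0081283, K2/[H⁺] = 10^-0.92 = 0.12023
α₁ = 1/(1 + 0.0081283 + 0.12023) = 1/1.1284 = 0.8862; α₂ = α₁·K2/[H⁺] = 0.1066
α₁ + 2α₂ = 1.0993
DIC = CA / (α₁ + 2α₂) = 2.01 / 1.0993 = 1.83 mmol/kg

DIC = 1.83 mmol/kg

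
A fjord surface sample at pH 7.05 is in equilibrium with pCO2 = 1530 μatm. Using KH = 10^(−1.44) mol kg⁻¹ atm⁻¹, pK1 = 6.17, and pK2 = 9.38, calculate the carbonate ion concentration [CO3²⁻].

[CO2*] = KH · pCO2 = 10^(−1.44) × 1530×10^-6 = 5.555×10^-5 mol/kg
α₀ = 1/(1 + K1/[H⁺] + K1K2/[H⁺]²) = 1/(1 + 10^+0.88 + 10^-1.45) = 0.1160
DIC = [CO2*]/α₀ = 5.555×10^-5 / 0.1160 = 0.4789 mmol/kg
[CO3²⁻] = α₂·DIC; α₂ = 0.004116, so [CO3²⁻] = 0.004116 × 0.4789 = 0.00197 mmol/kg = 1.97 μmol/kg

[CO3²⁻] = 1.97 μmol/kg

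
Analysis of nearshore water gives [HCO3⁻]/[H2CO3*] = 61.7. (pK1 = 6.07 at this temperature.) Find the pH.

From K1 = [H⁺][HCO3⁻]/[H2CO3*]:  pH = pK1 + log₁₀([HCO3⁻]/[H2CO3*])
log₁₀(61.7) = +1.790
pH = 6.07 + (+1.790) = 7.86

pH = 7.86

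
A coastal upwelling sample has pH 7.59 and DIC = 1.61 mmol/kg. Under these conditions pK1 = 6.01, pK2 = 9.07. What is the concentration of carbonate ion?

α₂ = 1 / (1 + [H⁺]/K2 + [H⁺]²/(K1K2)) = 1 / (1 + 10^+1.48 + 10^-0.10)
   = 1 / (1 + 30.200 + 0.79433) = 1/31.994 = 0.03126
[CO3²⁻] = α₂ × DIC = 0.03126 × 1.61 = 0.0503 mmol/kg

[CO3²⁻] = 0.0503 mmol/kg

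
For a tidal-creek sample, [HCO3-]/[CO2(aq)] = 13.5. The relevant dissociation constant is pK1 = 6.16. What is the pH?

From K1 = [H⁺][HCO3-]/[CO2(aq)]:  pH = pK1 + log₁₀([HCO3-]/[CO2(aq)])
log₁₀(13.5) = +1.130
pH = 6.16 + (+1.130) = 7.29

pH = 7.29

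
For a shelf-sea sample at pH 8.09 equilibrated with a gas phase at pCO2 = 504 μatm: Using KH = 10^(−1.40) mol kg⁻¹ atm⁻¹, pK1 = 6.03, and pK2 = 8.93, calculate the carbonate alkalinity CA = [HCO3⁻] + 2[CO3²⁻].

[CO2*] = KH · pCO2 = 10^(−1.40) × 504×10^-6 = 2.006×10^-5 mol/kg
α₀ = 1/(1 + K1/[H⁺] + K1K2/[H⁺]²) = 1/(1 + 10^+2.06 + 10^+1.22) = 0.007552
DIC = [CO2*]/α₀ = 2.006×10^-5 / 0.007552 = 2.657 mmol/kg
CA = (α₁ + 2α₂)·DIC = (0.8671 + 2×0.1253) × 2.657 = 2.97 mmol/kg

CA = 2.97 mmol/kg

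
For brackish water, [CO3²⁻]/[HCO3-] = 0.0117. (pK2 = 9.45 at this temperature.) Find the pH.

pH = 7.52

From K2 = [H⁺][CO3²⁻]/[HCO3-]:  pH = pK2 + log₁₀([CO3²⁻]/[HCO3-])
log₁₀(0.0117) = -1.932
pH = 9.45 + (-1.932) = 7.52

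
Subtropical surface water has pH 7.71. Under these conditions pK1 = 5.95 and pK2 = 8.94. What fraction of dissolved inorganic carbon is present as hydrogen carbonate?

α₁ = 1 / (1 + [H⁺]/K1 + K2/[H⁺]) = 1 / (1 + 10^-1.76 + 10^-1.23)
   = 1 / (1 + 0.017378 + 0.058884) = 1/1.0763 = 0.9291

α₁ = 0.929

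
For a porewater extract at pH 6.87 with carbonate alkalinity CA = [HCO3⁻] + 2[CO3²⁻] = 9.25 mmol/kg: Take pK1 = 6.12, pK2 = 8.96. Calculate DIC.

CA = [HCO3⁻] + 2[CO3²⁻] = (α₁ + 2α₂)·DIC
At pH 6.87: [H⁺]/K1 = 10^-0.75 = 0.17783, K2/[H⁺] = 10^-2.09 = 0.0081283
α₁ = 1/(1 + 0.17783 + 0.0081283) = 1/1.1860 = 0.8432; α₂ = α₁·K2/[H⁺] = 0.006854
α₁ + 2α₂ = 0.8569
DIC = CA / (α₁ + 2α₂) = 9.25 / 0.8569 = 10.8 mmol/kg

DIC = 10.8 mmol/kg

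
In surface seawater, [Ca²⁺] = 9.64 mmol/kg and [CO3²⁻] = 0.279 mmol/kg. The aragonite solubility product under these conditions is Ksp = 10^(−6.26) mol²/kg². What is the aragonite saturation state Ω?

Ksp = 10^(−6.26) = 5.495×10^-7
Ω = [Ca²⁺][CO3²⁻]/Ksp = (9.64×10^-3)(0.279×10^-3) / 5.495×10^-7 = 4.89

Ω = 4.89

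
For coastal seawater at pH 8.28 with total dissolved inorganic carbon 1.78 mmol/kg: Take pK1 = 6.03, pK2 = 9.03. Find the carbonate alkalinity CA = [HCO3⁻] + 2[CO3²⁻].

CA = [HCO3⁻] + 2[CO3²⁻] = (α₁ + 2α₂)·DIC
At pH 8.28: [H⁺]/K1 = 10^-2.25 = 0.0056234, K2/[H⁺] = 10^-0.75 = 0.17783
α₁ = 1/(1 + 0.0056234 + 0.17783) = 1/1.1835 = 0.8450; α₂ = α₁·K2/[H⁺] = 0.1503
α₁ + 2α₂ = 1.1455
CA = 1.1455 × 1.78 = 2.04 mmol/kg

CA = 2.04 mmol/kg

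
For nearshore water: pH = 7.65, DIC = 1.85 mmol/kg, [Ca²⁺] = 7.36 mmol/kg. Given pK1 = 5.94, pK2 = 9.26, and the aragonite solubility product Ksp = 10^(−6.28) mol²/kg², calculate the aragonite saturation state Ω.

Ω = 0.610

α₂ = 1 / (1 + [H⁺]/K2 + [H⁺]²/(K1K2)) = 1 / (1 + 10^+1.61 + 10^-0.10)
   = 1 / (1 + 40.738 + 0.79433) = 1/42.532 = 0.02351
[CO3²⁻] = α₂ × DIC = 0.02351 × 1.85 = 0.04350 mmol/kg
Ksp = 10^(−6.28) = 5.248×10^-7
Ω = [Ca²⁺][CO3²⁻]/Ksp = (7.36×10^-3)(4.350×10^-5) / 5.248×10^-7 = 0.610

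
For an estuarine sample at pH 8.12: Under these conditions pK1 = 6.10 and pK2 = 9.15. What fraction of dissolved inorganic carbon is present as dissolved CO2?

α₀ = 0.00866

α₀ = 1 / (1 + K1/[H⁺] + K1K2/[H⁺]²) = 1 / (1 + 10^+2.02 + 10^+0.99)
   = 1 / (1 + 104.71 + 9.7724) = 1/115.49 = 0.008659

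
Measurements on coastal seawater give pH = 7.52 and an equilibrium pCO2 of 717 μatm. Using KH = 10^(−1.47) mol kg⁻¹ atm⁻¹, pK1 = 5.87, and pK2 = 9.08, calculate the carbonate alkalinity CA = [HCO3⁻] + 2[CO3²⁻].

CA = 1.15 mmol/kg

[CO2*] = KH · pCO2 = 10^(−1.47) × 717×10^-6 = 2.430×10^-5 mol/kg
α₀ = 1/(1 + K1/[H⁺] + K1K2/[H⁺]²) = 1/(1 + 10^+1.65 + 10^+0.09) = 0.02132
DIC = [CO2*]/α₀ = 2.430×10^-5 / 0.02132 = 1.139 mmol/kg
CA = (α₁ + 2α₂)·DIC = (0.9524 + 2×0.02623) × 1.139 = 1.15 mmol/kg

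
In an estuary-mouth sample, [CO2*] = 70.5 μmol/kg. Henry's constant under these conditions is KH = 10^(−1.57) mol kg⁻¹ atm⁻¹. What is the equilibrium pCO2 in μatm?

KH = 10^(−1.57) = 2.692×10^-2 mol kg⁻¹ atm⁻¹
pCO2 = [CO2*]/KH = 70.5×10^-6 / 2.692×10^-2 = 2.62×10^-3 atm = 2620 μatm

pCO2 = 2620 μatm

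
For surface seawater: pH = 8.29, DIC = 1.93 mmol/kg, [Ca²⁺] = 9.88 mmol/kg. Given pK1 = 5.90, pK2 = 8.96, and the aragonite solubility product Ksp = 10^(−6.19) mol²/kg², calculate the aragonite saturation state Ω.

α₂ = 1 / (1 + [H⁺]/K2 + [H⁺]²/(K1K2)) = 1 / (1 + 10^+0.67 + 10^-1.72)
   = 1 / (1 + 4.6774 + 0.019055) = 1/5.6964 = 0.1755
[CO3²⁻] = α₂ × DIC = 0.1755 × 1.93 = 0.3388 mmol/kg
Ksp = 10^(−6.19) = 6.457×10^-7
Ω = [Ca²⁺][CO3²⁻]/Ksp = (9.88×10^-3)(3.388×10^-4) / 6.457×10^-7 = 5.18

Ω = 5.18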